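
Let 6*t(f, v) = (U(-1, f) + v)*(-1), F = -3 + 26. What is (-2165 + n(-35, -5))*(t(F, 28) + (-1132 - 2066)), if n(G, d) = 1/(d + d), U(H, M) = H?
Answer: 27734931/4 ≈ 6.9337e+6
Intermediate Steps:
F = 23
t(f, v) = ⅙ - v/6 (t(f, v) = ((-1 + v)*(-1))/6 = (1 - v)/6 = ⅙ - v/6)
n(G, d) = 1/(2*d)
(-2165 + n(-35, -5))*(t(F, 28) + (-1132 - 2066)) = (-2165 + (½)/(-5))*((⅙ - ⅙*28) + (-1132 - 2066)) = (-2165 + (½)*(-⅕))*((⅙ - 14/3) - 3198) = (-2165 - ⅒)*(-9/2 - 3198) = -21651/10*(-6405/2) = 27734931/4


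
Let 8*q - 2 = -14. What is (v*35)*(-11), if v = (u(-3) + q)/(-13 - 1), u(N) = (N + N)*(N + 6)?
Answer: -2145/4 ≈ -536.25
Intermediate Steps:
q = -3/2 (q = ¼ + (⅛)*(-14) = ¼ - 7/4 = -3/2 ≈ -1.5000)
u(N) = 2*N*(6 + N) (u(N) = (2*N)*(6 + N) = 2*N*(6 + N))
v = 39/28 (v = (2*(-3)*(6 - 3) - 3/2)/(-13 - 1) = (2*(-3)*3 - 3/2)/(-14) = (-18 - 3/2)*(-1/14) = -39/2*(-1/14) = 39/28 ≈ 1.3929)
(v*35)*(-11) = ((39/28)*35)*(-11) = (195/4)*(-11) = -2145/4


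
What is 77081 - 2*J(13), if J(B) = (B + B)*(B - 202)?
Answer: 86909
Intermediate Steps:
J(B) = 2*B*(-202 + B) (J(B) = (2*B)*(-202 + B) = 2*B*(-202 + B))
77081 - 2*J(13) = 77081 - 2*2*13*(-202 + 13) = 77081 - 2*2*13*(-189) = 77081 - 2*(-4914) = 77081 - 1*(-9828) = 77081 + 9828 = 86909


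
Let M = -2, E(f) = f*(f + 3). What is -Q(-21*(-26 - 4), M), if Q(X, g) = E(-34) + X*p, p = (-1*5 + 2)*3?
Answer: 4616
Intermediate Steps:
E(f) = f*(3 + f)
p = -9 (p = (-5 + 2)*3 = -3*3 = -9)
Q(X, g) = 1054 - 9*X (Q(X, g) = -34*(3 - 34) + X*(-9) = -34*(-31) - 9*X = 1054 - 9*X)
-Q(-21*(-26 - 4), M) = -(1054 - (-189)*(-26 - 4)) = -(1054 - (-189)*(-30)) = -(1054 - 9*630) = -(1054 - 5670) = -1*(-4616) = 4616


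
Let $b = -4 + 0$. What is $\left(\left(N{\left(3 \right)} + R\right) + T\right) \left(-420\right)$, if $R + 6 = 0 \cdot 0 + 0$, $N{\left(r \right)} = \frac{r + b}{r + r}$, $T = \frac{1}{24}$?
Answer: $\frac{5145}{2} \approx 2572.5$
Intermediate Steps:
$b = -4$
$T = \frac{1}{24} \approx 0.041667$
$N{\left(r \right)} = \frac{-4 + r}{2 r}$ ($N{\left(r \right)} = \frac{r - 4}{r + r} = \frac{-4 + r}{2 r}$)
$R = -6$ ($R = -6 + \left(0 \cdot 0 + 0\right) = -6 + \left(0 + 0\right) = -6 + 0 = -6$)
$\left(\left(N{\left(3 \right)} + R\right) + T\right) \left(-420\right) = \left(\left(\frac{-4 + 3}{2 \cdot 3} - 6\right) + \frac{1}{24}\right) \left(-420\right) = \left(\left(\frac{1}{2} \cdot \frac{1}{3} \left(-1\right) - 6\right) + \frac{1}{24}\right) \left(-420\right) = \left(\left(- \frac{1}{6} - 6\right) + \frac{1}{24}\right) \left(-420\right) = \left(- \frac{37}{6} + \frac{1}{24}\right) \left(-420\right) = \left(- \frac{49}{8}\right) \left(-420\right) = \frac{5145}{2}$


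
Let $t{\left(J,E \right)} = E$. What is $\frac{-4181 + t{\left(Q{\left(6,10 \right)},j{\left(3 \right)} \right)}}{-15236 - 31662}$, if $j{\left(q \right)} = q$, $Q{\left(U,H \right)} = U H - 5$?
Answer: $\frac{2089}{23449} \approx 0.089087$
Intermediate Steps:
$Q{\left(U,H \right)} = -5 + H U$ ($Q{\left(U,H \right)} = H U - 5 = -5 + H U$)
$\frac{-4181 + t{\left(Q{\left(6,10 \right)},j{\left(3 \right)} \right)}}{-15236 - 31662} = \frac{-4181 + 3}{-15236 - 31662} = - \frac{4178}{-46898} = \left(-4178\right) \left(- \frac{1}{46898}\right) = \frac{2089}{23449}$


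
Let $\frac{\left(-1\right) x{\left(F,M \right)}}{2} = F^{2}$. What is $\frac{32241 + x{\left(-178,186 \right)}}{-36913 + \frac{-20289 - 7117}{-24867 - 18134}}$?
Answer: $\frac{1338492127}{1587268507} \approx 0.84327$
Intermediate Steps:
$x{\left(F,M \right)} = - 2 F^{2}$
$\frac{32241 + x{\left(-178,186 \right)}}{-36913 + \frac{-20289 - 7117}{-24867 - 18134}} = \frac{32241 - 2 \left(-178\right)^{2}}{-36913 + \frac{-20289 - 7117}{-24867 - 18134}} = \frac{32241 - 63368}{-36913 - \frac{27406}{-43001}} = \frac{32241 - 63368}{-36913 - - \frac{27406}{43001}} = - \frac{31127}{-36913 + \frac{27406}{43001}} = - \frac{31127}{- \frac{1587268507}{43001}} = \left(-31127\right) \left(- \frac{43001}{1587268507}\right) = \frac{1338492127}{1587268507}$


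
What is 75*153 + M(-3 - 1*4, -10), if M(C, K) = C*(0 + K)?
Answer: 11545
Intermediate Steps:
M(C, K) = C*K
75*153 + M(-3 - 1*4, -10) = 75*153 + (-3 - 1*4)*(-10) = 11475 + (-3 - 4)*(-10) = 11475 - 7*(-10) = 11475 + 70 = 11545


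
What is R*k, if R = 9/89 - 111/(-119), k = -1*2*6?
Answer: -131400/10591 ≈ -12.407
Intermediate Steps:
k = -12 (k = -2*6 = -12)
R = 10950/10591 (R = 9*(1/89) - 111*(-1/119) = 9/89 + 111/119 = 10950/10591 ≈ 1.0339)
R*k = (10950/10591)*(-12) = -131400/10591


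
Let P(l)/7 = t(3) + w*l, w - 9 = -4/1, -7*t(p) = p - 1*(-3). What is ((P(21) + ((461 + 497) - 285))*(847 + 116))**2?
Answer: 1822840215876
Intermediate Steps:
t(p) = -3/7 - p/7 (t(p) = -(p - 1*(-3))/7 = -(p + 3)/7 = -(3 + p)/7 = -3/7 - p/7)
w = 5 (w = 9 - 4/1 = 9 - 4*1 = 9 - 4 = 5)
P(l) = -6 + 35*l (P(l) = 7*((-3/7 - 1/7*3) + 5*l) = 7*((-3/7 - 3/7) + 5*l) = 7*(-6/7 + 5*l) = -6 + 35*l)
((P(21) + ((461 + 497) - 285))*(847 + 116))**2 = (((-6 + 35*21) + ((461 + 497) - 285))*(847 + 116))**2 = (((-6 + 735) + (958 - 285))*963)**2 = ((729 + 673)*963)**2 = (1402*963)**2 = 1350126**2 = 1822840215876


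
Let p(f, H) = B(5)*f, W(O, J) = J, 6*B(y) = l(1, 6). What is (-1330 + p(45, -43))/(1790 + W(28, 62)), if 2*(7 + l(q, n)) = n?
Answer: -340/463 ≈ -0.73434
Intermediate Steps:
l(q, n) = -7 + n/2
B(y) = -⅔ (B(y) = (-7 + (½)*6)/6 = (-7 + 3)/6 = (⅙)*(-4) = -⅔)
p(f, H) = -2*f/3
(-1330 + p(45, -43))/(1790 + W(28, 62)) = (-1330 - ⅔*45)/(1790 + 62) = (-1330 - 30)/1852 = -1360*1/1852 = -340/463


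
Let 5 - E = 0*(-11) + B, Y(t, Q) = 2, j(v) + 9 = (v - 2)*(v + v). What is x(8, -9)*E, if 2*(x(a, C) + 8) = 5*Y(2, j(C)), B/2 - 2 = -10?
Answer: -63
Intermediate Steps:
B = -16 (B = 4 + 2*(-10) = 4 - 20 = -16)
j(v) = -9 + 2*v*(-2 + v) (j(v) = -9 + (v - 2)*(v + v) = -9 + (-2 + v)*(2*v) = -9 + 2*v*(-2 + v))
x(a, C) = -3 (x(a, C) = -8 + (5*2)/2 = -8 + (1/2)*10 = -8 + 5 = -3)
E = 21 (E = 5 - (0*(-11) - 16) = 5 - (0 - 16) = 5 - 1*(-16) = 5 + 16 = 21)
x(8, -9)*E = -3*21 = -63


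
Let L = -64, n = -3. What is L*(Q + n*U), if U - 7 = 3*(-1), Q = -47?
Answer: 3776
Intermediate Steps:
U = 4 (U = 7 + 3*(-1) = 7 - 3 = 4)
L*(Q + n*U) = -64*(-47 - 3*4) = -64*(-47 - 12) = -64*(-59) = 3776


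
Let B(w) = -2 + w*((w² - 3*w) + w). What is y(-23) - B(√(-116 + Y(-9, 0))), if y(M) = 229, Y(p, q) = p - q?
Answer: -19 + 625*I*√5 ≈ -19.0 + 1397.5*I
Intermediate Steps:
B(w) = -2 + w*(w² - 2*w)
y(-23) - B(√(-116 + Y(-9, 0))) = 229 - (-2 + (√(-116 + (-9 - 1*0)))³ - (-250 + 0)) = 229 - (-2 + (√(-116 + (-9 + 0)))³ - 2*(√(-116 + (-9 + 0)))²) = 229 - (-2 + (√(-116 - 9))³ - 2*(√(-116 - 9))²) = 229 - (-2 + (√(-125))³ - 2*(√(-125))²) = 229 - (-2 + (5*I*√5)³ - 2*(5*I*√5)²) = 229 - (-2 - 625*I*√5 - 2*(-125)) = 229 - (-2 - 625*I*√5 + 250) = 229 - (248 - 625*I*√5) = 229 + (-248 + 625*I*√5) = -19 + 625*I*√5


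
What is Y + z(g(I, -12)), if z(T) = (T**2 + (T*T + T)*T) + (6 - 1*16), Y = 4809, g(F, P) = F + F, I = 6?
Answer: 6815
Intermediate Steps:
g(F, P) = 2*F
z(T) = -10 + T**2 + T*(T + T**2) (z(T) = (T**2 + (T**2 + T)*T) + (6 - 16) = (T**2 + (T + T**2)*T) - 10 = (T**2 + T*(T + T**2)) - 10 = -10 + T**2 + T*(T + T**2))
Y + z(g(I, -12)) = 4809 + (-10 + (2*6)**3 + 2*(2*6)**2) = 4809 + (-10 + 12**3 + 2*12**2) = 4809 + (-10 + 1728 + 2*144) = 4809 + (-10 + 1728 + 288) = 4809 + 2006 = 6815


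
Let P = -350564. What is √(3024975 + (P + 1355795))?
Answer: √4030206 ≈ 2007.5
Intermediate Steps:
√(3024975 + (P + 1355795)) = √(3024975 + (-350564 + 1355795)) = √(3024975 + 1005231) = √4030206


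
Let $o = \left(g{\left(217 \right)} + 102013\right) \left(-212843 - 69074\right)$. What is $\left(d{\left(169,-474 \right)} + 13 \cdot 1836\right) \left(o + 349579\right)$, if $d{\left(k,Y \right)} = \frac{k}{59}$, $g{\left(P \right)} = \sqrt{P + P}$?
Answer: $- \frac{40503416995135302}{59} - \frac{397046546377 \sqrt{434}}{59} \approx -6.8664 \cdot 10^{14}$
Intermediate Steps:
$g{\left(P \right)} = \sqrt{2} \sqrt{P}$ ($g{\left(P \right)} = \sqrt{2 P} = \sqrt{2} \sqrt{P}$)
$o = -28759198921 - 281917 \sqrt{434}$ ($o = \left(\sqrt{2} \sqrt{217} + 102013\right) \left(-212843 - 69074\right) = \left(\sqrt{434} + 102013\right) \left(-281917\right) = \left(102013 + \sqrt{434}\right) \left(-281917\right) = -28759198921 - 281917 \sqrt{434} \approx -2.8765 \cdot 10^{10}$)
$d{\left(k,Y \right)} = \frac{k}{59}$ ($d{\left(k,Y \right)} = k \frac{1}{59} = \frac{k}{59}$)
$\left(d{\left(169,-474 \right)} + 13 \cdot 1836\right) \left(o + 349579\right) = \left(\frac{1}{59} \cdot 169 + 13 \cdot 1836\right) \left(\left(-28759198921 - 281917 \sqrt{434}\right) + 349579\right) = \left(\frac{169}{59} + 23868\right) \left(-28758849342 - 281917 \sqrt{434}\right) = \frac{1408381 \left(-28758849342 - 281917 \sqrt{434}\right)}{59} = - \frac{40503416995135302}{59} - \frac{397046546377 \sqrt{434}}{59}$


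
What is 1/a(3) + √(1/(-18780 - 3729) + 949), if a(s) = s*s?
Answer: ⅑ + 4*√3338997565/7503 ≈ 30.917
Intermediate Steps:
a(s) = s²
1/a(3) + √(1/(-18780 - 3729) + 949) = 1/(3²) + √(1/(-18780 - 3729) + 949) = 1/9 + √(1/(-22509) + 949) = ⅑ + √(-1/22509 + 949) = ⅑ + √(21361040/22509) = ⅑ + 4*√3338997565/7503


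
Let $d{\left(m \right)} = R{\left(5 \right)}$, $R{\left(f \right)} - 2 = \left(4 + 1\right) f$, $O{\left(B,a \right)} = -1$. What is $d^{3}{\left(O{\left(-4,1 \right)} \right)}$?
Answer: $19683$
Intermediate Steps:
$R{\left(f \right)} = 2 + 5 f$ ($R{\left(f \right)} = 2 + \left(4 + 1\right) f = 2 + 5 f$)
$d{\left(m \right)} = 27$ ($d{\left(m \right)} = 2 + 5 \cdot 5 = 2 + 25 = 27$)
$d^{3}{\left(O{\left(-4,1 \right)} \right)} = 27^{3} = 19683$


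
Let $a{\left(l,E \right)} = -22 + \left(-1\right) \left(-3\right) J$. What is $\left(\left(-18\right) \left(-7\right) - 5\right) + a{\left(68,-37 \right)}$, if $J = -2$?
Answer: $93$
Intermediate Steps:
$a{\left(l,E \right)} = -28$ ($a{\left(l,E \right)} = -22 + \left(-1\right) \left(-3\right) \left(-2\right) = -22 + 3 \left(-2\right) = -22 - 6 = -28$)
$\left(\left(-18\right) \left(-7\right) - 5\right) + a{\left(68,-37 \right)} = \left(\left(-18\right) \left(-7\right) - 5\right) - 28 = \left(126 - 5\right) - 28 = 121 - 28 = 93$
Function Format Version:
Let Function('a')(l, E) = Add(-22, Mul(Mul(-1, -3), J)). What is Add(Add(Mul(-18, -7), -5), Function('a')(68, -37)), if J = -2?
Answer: 93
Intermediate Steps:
Function('a')(l, E) = -28 (Function('a')(l, E) = Add(-22, Mul(Mul(-1, -3), -2)) = Add(-22, Mul(3, -2)) = Add(-22, -6) = -28)
Add(Add(Mul(-18, -7), -5), Function('a')(68, -37)) = Add(Add(Mul(-18, -7), -5), -28) = Add(Add(126, -5), -28) = Add(121, -28) = 93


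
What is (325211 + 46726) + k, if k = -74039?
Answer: 297898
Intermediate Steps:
(325211 + 46726) + k = (325211 + 46726) - 74039 = 371937 - 74039 = 297898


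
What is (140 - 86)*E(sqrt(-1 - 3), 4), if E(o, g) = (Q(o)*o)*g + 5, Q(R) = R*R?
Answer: 270 - 1728*I ≈ 270.0 - 1728.0*I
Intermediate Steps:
Q(R) = R**2
E(o, g) = 5 + g*o**3 (E(o, g) = (o**2*o)*g + 5 = o**3*g + 5 = g*o**3 + 5 = 5 + g*o**3)
(140 - 86)*E(sqrt(-1 - 3), 4) = (140 - 86)*(5 + 4*(sqrt(-1 - 3))**3) = 54*(5 + 4*(sqrt(-4))**3) = 54*(5 + 4*(2*I)**3) = 54*(5 + 4*(-8*I)) = 54*(5 - 32*I) = 270 - 1728*I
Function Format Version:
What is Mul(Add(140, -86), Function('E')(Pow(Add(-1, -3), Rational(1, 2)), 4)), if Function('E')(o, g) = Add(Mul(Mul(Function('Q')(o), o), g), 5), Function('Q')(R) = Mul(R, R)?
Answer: Add(270, Mul(-1728, I)) ≈ Add(270.00, Mul(-1728.0, I))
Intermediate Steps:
Function('Q')(R) = Pow(R, 2)
Function('E')(o, g) = Add(5, Mul(g, Pow(o, 3))) (Function('E')(o, g) = Add(Mul(Mul(Pow(o, 2), o), g), 5) = Add(Mul(Pow(o, 3), g), 5) = Add(Mul(g, Pow(o, 3)), 5) = Add(5, Mul(g, Pow(o, 3))))
Mul(Add(140, -86), Function('E')(Pow(Add(-1, -3), Rational(1, 2)), 4)) = Mul(Add(140, -86), Add(5, Mul(4, Pow(Pow(Add(-1, -3), Rational(1, 2)), 3)))) = Mul(54, Add(5, Mul(4, Pow(Pow(-4, Rational(1, 2)), 3)))) = Mul(54, Add(5, Mul(4, Pow(Mul(2, I), 3)))) = Mul(54, Add(5, Mul(4, Mul(-8, I)))) = Mul(54, Add(5, Mul(-32, I))) = Add(270, Mul(-1728, I))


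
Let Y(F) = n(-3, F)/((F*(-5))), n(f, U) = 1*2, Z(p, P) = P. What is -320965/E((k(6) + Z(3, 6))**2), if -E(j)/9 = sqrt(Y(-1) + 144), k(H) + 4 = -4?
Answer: 320965*sqrt(10)/342 ≈ 2967.8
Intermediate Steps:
n(f, U) = 2
k(H) = -8 (k(H) = -4 - 4 = -8)
Y(F) = -2/(5*F) (Y(F) = 2/((F*(-5))) = 2/((-5*F)) = 2*(-1/(5*F)) = -2/(5*F))
E(j) = -171*sqrt(10)/5 (E(j) = -9*sqrt(-2/5/(-1) + 144) = -9*sqrt(-2/5*(-1) + 144) = -9*sqrt(2/5 + 144) = -171*sqrt(10)/5)
-320965/E((k(6) + Z(3, 6))**2) = -320965*(-sqrt(10)/342) = -(-320965)*sqrt(10)/342 = 320965*sqrt(10)/342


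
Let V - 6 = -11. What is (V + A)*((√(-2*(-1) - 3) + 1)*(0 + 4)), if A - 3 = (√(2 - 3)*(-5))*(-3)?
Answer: -68 + 52*I ≈ -68.0 + 52.0*I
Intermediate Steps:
V = -5 (V = 6 - 11 = -5)
A = 3 + 15*I (A = 3 + (√(2 - 3)*(-5))*(-3) = 3 + (√(-1)*(-5))*(-3) = 3 + (I*(-5))*(-3) = 3 - 5*I*(-3) = 3 + 15*I ≈ 3.0 + 15.0*I)
(V + A)*((√(-2*(-1) - 3) + 1)*(0 + 4)) = (-5 + (3 + 15*I))*((√(-2*(-1) - 3) + 1)*(0 + 4)) = (-2 + 15*I)*((√(2 - 3) + 1)*4) = (-2 + 15*I)*((√(-1) + 1)*4) = (-2 + 15*I)*((I + 1)*4) = (-2 + 15*I)*((1 + I)*4) = (-2 + 15*I)*(4 + 4*I)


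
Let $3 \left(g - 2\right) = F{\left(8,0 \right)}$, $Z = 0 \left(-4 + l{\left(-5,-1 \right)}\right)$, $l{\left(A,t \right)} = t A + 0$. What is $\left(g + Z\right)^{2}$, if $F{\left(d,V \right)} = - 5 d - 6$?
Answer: $\frac{1600}{9} \approx 177.78$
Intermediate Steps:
$l{\left(A,t \right)} = A t$ ($l{\left(A,t \right)} = A t + 0 = A t$)
$Z = 0$ ($Z = 0 \left(-4 - -5\right) = 0 \left(-4 + 5\right) = 0 \cdot 1 = 0$)
$F{\left(d,V \right)} = -6 - 5 d$
$g = - \frac{40}{3}$ ($g = 2 + \frac{-6 - 40}{3} = 2 + \frac{1}{3} \left(-46\right) = 2 - \frac{46}{3} = - \frac{40}{3} \approx -13.333$)
$\left(g + Z\right)^{2} = \left(- \frac{40}{3} + 0\right)^{2} = \left(- \frac{40}{3}\right)^{2} = \frac{1600}{9}$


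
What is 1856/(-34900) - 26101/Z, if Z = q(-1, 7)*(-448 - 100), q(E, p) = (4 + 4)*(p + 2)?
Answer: 209423641/344253600 ≈ 0.60834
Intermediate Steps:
q(E, p) = 16 + 8*p (q(E, p) = 8*(2 + p) = 16 + 8*p)
Z = -39456 (Z = (16 + 8*7)*(-448 - 100) = (16 + 56)*(-548) = 72*(-548) = -39456)
1856/(-34900) - 26101/Z = 1856/(-34900) - 26101/(-39456) = 1856*(-1/34900) - 26101*(-1/39456) = -464/8725 + 26101/39456 = 209423641/344253600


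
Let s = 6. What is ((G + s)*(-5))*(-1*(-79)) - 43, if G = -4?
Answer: -833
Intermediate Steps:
((G + s)*(-5))*(-1*(-79)) - 43 = ((-4 + 6)*(-5))*(-1*(-79)) - 43 = (2*(-5))*79 - 43 = -10*79 - 43 = -790 - 43 = -833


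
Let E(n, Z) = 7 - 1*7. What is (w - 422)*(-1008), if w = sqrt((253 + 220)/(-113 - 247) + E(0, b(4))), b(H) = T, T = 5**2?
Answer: 425376 - 84*I*sqrt(4730)/5 ≈ 4.2538e+5 - 1155.4*I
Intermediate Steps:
T = 25
b(H) = 25
E(n, Z) = 0 (E(n, Z) = 7 - 7 = 0)
w = I*sqrt(4730)/60 (w = sqrt((253 + 220)/(-113 - 247) + 0) = sqrt(473/(-360) + 0) = sqrt(473*(-1/360) + 0) = sqrt(-473/360 + 0) = sqrt(-473/360) = I*sqrt(4730)/60 ≈ 1.1462*I)
(w - 422)*(-1008) = (I*sqrt(4730)/60 - 422)*(-1008) = (-422 + I*sqrt(4730)/60)*(-1008) = 425376 - 84*I*sqrt(4730)/5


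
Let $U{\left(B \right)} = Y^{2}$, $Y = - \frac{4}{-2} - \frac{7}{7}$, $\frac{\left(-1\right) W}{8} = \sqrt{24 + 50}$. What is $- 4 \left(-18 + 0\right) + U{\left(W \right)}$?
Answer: $73$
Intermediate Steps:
$W = - 8 \sqrt{74}$ ($W = - 8 \sqrt{24 + 50} = - 8 \sqrt{74} \approx -68.819$)
$Y = 1$ ($Y = \left(-4\right) \left(- \frac{1}{2}\right) - 1 = 2 - 1 = 1$)
$U{\left(B \right)} = 1$ ($U{\left(B \right)} = 1^{2} = 1$)
$- 4 \left(-18 + 0\right) + U{\left(W \right)} = - 4 \left(-18 + 0\right) + 1 = \left(-4\right) \left(-18\right) + 1 = 72 + 1 = 73$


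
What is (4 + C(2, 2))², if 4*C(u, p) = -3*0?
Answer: 16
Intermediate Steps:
C(u, p) = 0 (C(u, p) = (-3*0)/4 = (¼)*0 = 0)
(4 + C(2, 2))² = (4 + 0)² = 4² = 16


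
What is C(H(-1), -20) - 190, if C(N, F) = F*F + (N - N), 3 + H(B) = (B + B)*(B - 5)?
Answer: 210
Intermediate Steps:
H(B) = -3 + 2*B*(-5 + B) (H(B) = -3 + (B + B)*(B - 5) = -3 + (2*B)*(-5 + B) = -3 + 2*B*(-5 + B))
C(N, F) = F² (C(N, F) = F² + 0 = F²)
C(H(-1), -20) - 190 = (-20)² - 190 = 400 - 190 = 210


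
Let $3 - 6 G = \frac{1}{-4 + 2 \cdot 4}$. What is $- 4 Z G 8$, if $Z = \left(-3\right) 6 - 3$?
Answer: $308$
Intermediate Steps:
$Z = -21$ ($Z = -18 - 3 = -21$)
$G = \frac{11}{24}$ ($G = \frac{1}{2} - \frac{1}{6 \left(-4 + 2 \cdot 4\right)} = \frac{1}{2} - \frac{1}{6 \left(-4 + 8\right)} = \frac{1}{2} - \frac{1}{6 \cdot 4} = \frac{1}{2} - \frac{1}{24} = \frac{11}{24} \approx 0.45833$)
$- 4 Z G 8 = - 4 \left(\left(-21\right) \frac{11}{24}\right) 8 = \left(-4\right) \left(- \frac{77}{8}\right) 8 = \frac{77}{2} \cdot 8 = 308$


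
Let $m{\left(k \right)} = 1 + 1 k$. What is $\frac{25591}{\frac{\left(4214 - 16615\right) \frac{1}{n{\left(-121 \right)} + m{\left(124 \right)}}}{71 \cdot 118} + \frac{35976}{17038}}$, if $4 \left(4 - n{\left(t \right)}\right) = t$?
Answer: $\frac{83105090685071}{6826823578} \approx 12173.0$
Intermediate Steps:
$n{\left(t \right)} = 4 - \frac{t}{4}$
$m{\left(k \right)} = 1 + k$
$\frac{25591}{\frac{\left(4214 - 16615\right) \frac{1}{n{\left(-121 \right)} + m{\left(124 \right)}}}{71 \cdot 118} + \frac{35976}{17038}} = \frac{25591}{\frac{\left(4214 - 16615\right) \frac{1}{\left(4 - - \frac{121}{4}\right) + \left(1 + 124\right)}}{71 \cdot 118} + \frac{35976}{17038}} = \frac{25591}{\frac{\left(-12401\right) \frac{1}{\left(4 + \frac{121}{4}\right) + 125}}{8378} + 35976 \cdot \frac{1}{17038}} = \frac{25591}{- \frac{12401}{\frac{137}{4} + 125} \cdot \frac{1}{8378} + \frac{17988}{8519}} = \frac{25591}{- \frac{12401}{\frac{637}{4}} \cdot \frac{1}{8378} + \frac{17988}{8519}} = \frac{25591}{\left(-12401\right) \frac{4}{637} \cdot \frac{1}{8378} + \frac{17988}{8519}} = \frac{25591}{\left(- \frac{49604}{637}\right) \frac{1}{8378} + \frac{17988}{8519}} = \frac{25591}{- \frac{24802}{2668393} + \frac{17988}{8519}} = \frac{25591}{\frac{6826823578}{3247434281}} = 25591 \cdot \frac{3247434281}{6826823578} = \frac{83105090685071}{6826823578}$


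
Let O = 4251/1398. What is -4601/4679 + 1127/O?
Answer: 2450806961/6630143 ≈ 369.65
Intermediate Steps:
O = 1417/466 (O = 4251*(1/1398) = 1417/466 ≈ 3.0408)
-4601/4679 + 1127/O = -4601/4679 + 1127/(1417/466) = -4601*1/4679 + 1127*(466/1417) = -4601/4679 + 525182/1417 = 2450806961/6630143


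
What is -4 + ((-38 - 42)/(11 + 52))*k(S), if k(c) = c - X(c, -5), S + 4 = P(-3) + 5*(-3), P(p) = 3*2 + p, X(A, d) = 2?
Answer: 132/7 ≈ 18.857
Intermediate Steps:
P(p) = 6 + p
S = -16 (S = -4 + ((6 - 3) + 5*(-3)) = -4 + (3 - 15) = -4 - 12 = -16)
k(c) = -2 + c (k(c) = c - 1*2 = c - 2 = -2 + c)
-4 + ((-38 - 42)/(11 + 52))*k(S) = -4 + ((-38 - 42)/(11 + 52))*(-2 - 16) = -4 - 80/63*(-18) = -4 + 160/7 = 132/7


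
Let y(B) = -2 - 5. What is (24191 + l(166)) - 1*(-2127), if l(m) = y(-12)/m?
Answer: 4368781/166 ≈ 26318.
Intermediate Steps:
y(B) = -7
l(m) = -7/m
(24191 + l(166)) - 1*(-2127) = (24191 - 7/166) - 1*(-2127) = (24191 - 7*1/166) + 2127 = (24191 - 7/166) + 2127 = 4015699/166 + 2127 = 4368781/166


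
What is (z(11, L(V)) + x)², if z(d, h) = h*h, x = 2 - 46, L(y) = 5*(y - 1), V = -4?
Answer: 337561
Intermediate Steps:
L(y) = -5 + 5*y (L(y) = 5*(-1 + y) = -5 + 5*y)
x = -44
z(d, h) = h²
(z(11, L(V)) + x)² = ((-5 + 5*(-4))² - 44)² = ((-5 - 20)² - 44)² = ((-25)² - 44)² = (625 - 44)² = 581² = 337561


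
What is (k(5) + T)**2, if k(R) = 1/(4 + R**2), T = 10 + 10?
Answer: 337561/841 ≈ 401.38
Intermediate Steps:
T = 20
(k(5) + T)**2 = (1/(4 + 5**2) + 20)**2 = (1/(4 + 25) + 20)**2 = (1/29 + 20)**2 = (581/29)**2 = 337561/841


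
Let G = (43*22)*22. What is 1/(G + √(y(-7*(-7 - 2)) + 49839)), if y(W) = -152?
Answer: 1892/39371787 - √49687/433089657 ≈ 4.7540e-5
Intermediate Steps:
G = 20812 (G = 946*22 = 20812)
1/(G + √(y(-7*(-7 - 2)) + 49839)) = 1/(20812 + √(-152 + 49839)) = 1/(20812 + √49687)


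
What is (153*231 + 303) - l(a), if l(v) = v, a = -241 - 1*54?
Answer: 35941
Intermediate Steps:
a = -295 (a = -241 - 54 = -295)
(153*231 + 303) - l(a) = (153*231 + 303) - 1*(-295) = (35343 + 303) + 295 = 35646 + 295 = 35941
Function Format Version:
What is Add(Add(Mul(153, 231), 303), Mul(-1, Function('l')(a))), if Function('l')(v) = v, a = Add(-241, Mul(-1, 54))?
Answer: 35941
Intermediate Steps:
a = -295 (a = Add(-241, -54) = -295)
Add(Add(Mul(153, 231), 303), Mul(-1, Function('l')(a))) = Add(Add(Mul(153, 231), 303), Mul(-1, -295)) = Add(Add(35343, 303), 295) = Add(35646, 295) = 35941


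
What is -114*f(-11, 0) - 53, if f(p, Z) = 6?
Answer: -737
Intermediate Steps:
-114*f(-11, 0) - 53 = -114*6 - 53 = -684 - 53 = -737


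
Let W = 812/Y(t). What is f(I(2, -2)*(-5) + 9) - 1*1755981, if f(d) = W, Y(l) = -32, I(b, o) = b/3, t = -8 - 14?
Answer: -14048051/8 ≈ -1.7560e+6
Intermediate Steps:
t = -22
I(b, o) = b/3 (I(b, o) = b*(⅓) = b/3)
W = -203/8 (W = 812/(-32) = 812*(-1/32) = -203/8 ≈ -25.375)
f(d) = -203/8
f(I(2, -2)*(-5) + 9) - 1*1755981 = -203/8 - 1*1755981 = -203/8 - 1755981 = -14048051/8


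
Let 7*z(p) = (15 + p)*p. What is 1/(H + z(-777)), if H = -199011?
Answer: -1/114429 ≈ -8.7390e-6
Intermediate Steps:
z(p) = p*(15 + p)/7 (z(p) = ((15 + p)*p)/7 = (p*(15 + p))/7 = p*(15 + p)/7)
1/(H + z(-777)) = 1/(-199011 + (⅐)*(-777)*(15 - 777)) = 1/(-199011 + (⅐)*(-777)*(-762)) = 1/(-199011 + 84582) = 1/(-114429) = -1/114429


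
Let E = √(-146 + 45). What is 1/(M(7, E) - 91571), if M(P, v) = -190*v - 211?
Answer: I/(2*(-45891*I + 95*√101)) ≈ -1.0891e-5 + 2.2657e-7*I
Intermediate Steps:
E = I*√101 (E = √(-101) = I*√101 ≈ 10.05*I)
M(P, v) = -211 - 190*v
1/(M(7, E) - 91571) = 1/((-211 - 190*I*√101) - 91571) = 1/(-91782 - 190*I*√101)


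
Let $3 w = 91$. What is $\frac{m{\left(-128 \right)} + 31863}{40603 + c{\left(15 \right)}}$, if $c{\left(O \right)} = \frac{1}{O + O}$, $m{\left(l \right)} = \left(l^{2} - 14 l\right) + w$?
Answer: $\frac{1502080}{1218091} \approx 1.2331$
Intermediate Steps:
$w = \frac{91}{3}$ ($w = \frac{1}{3} \cdot 91 = \frac{91}{3} \approx 30.333$)
$m{\left(l \right)} = \frac{91}{3} + l^{2} - 14 l$ ($m{\left(l \right)} = \left(l^{2} - 14 l\right) + \frac{91}{3} = \frac{91}{3} + l^{2} - 14 l$)
$c{\left(O \right)} = \frac{1}{2 O}$
$\frac{m{\left(-128 \right)} + 31863}{40603 + c{\left(15 \right)}} = \frac{\left(\frac{91}{3} + \left(-128\right)^{2} - -1792\right) + 31863}{40603 + \frac{1}{2 \cdot 15}} = \frac{\left(\frac{91}{3} + 16384 + 1792\right) + 31863}{40603 + \frac{1}{2} \cdot \frac{1}{15}} = \frac{\frac{54619}{3} + 31863}{40603 + \frac{1}{30}} = \frac{150208}{3 \cdot \frac{1218091}{30}} = \frac{150208}{3} \cdot \frac{30}{1218091} = \frac{1502080}{1218091}$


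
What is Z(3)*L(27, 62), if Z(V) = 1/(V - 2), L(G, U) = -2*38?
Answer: -76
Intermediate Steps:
L(G, U) = -76
Z(V) = 1/(-2 + V)
Z(3)*L(27, 62) = -76/(-2 + 3) = -76/1 = 1*(-76) = -76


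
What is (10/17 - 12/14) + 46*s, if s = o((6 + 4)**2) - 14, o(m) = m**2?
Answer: 54663332/119 ≈ 4.5936e+5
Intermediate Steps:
s = 9986 (s = ((6 + 4)**2)**2 - 14 = (10**2)**2 - 14 = 100**2 - 14 = 10000 - 14 = 9986)
(10/17 - 12/14) + 46*s = (10/17 - 12/14) + 46*9986 = (10*(1/17) - 12*1/14) + 459356 = (10/17 - 6/7) + 459356 = -32/119 + 459356 = 54663332/119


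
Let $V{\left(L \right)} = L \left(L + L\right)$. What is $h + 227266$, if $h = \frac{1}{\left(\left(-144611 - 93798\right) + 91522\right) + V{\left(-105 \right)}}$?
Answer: $\frac{28371205641}{124837} \approx 2.2727 \cdot 10^{5}$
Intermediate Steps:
$V{\left(L \right)} = 2 L^{2}$ ($V{\left(L \right)} = L 2 L = 2 L^{2}$)
$h = - \frac{1}{124837}$ ($h = \frac{1}{\left(\left(-144611 - 93798\right) + 91522\right) + 2 \left(-105\right)^{2}} = \frac{1}{\left(-238409 + 91522\right) + 2 \cdot 11025} = \frac{1}{-146887 + 22050} = \frac{1}{-124837} = - \frac{1}{124837} \approx -8.0105 \cdot 10^{-6}$)
$h + 227266 = - \frac{1}{124837} + 227266 = \frac{28371205641}{124837}$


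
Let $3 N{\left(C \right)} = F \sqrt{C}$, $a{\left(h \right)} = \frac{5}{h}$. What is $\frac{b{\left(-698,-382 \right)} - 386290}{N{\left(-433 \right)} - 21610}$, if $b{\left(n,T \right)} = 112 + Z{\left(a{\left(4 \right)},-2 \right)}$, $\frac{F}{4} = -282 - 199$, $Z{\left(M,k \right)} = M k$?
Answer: $\frac{4418132085}{341517524} - \frac{65559819 i \sqrt{433}}{170758762} \approx 12.937 - 7.9891 i$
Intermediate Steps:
$F = -1924$ ($F = 4 \left(-282 - 199\right) = 4 \left(-481\right) = -1924$)
$b{\left(n,T \right)} = \frac{219}{2}$ ($b{\left(n,T \right)} = 112 + \frac{5}{4} \left(-2\right) = 112 - \frac{5}{2} = \frac{219}{2}$)
$N{\left(C \right)} = - \frac{1924 \sqrt{C}}{3}$ ($N{\left(C \right)} = \frac{\left(-1924\right) \sqrt{C}}{3} = - \frac{1924 \sqrt{C}}{3}$)
$\frac{b{\left(-698,-382 \right)} - 386290}{N{\left(-433 \right)} - 21610} = \frac{\frac{219}{2} - 386290}{- \frac{1924 \sqrt{-433}}{3} - 21610} = - \frac{772361}{2 \left(- \frac{1924 i \sqrt{433}}{3} - 21610\right)} = - \frac{772361}{2 \left(-21610 - \frac{1924 i \sqrt{433}}{3}\right)}$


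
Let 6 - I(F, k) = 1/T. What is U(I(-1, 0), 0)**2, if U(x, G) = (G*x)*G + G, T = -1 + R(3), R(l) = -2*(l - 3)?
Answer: 0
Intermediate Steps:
R(l) = 6 - 2*l (R(l) = -2*(-3 + l) = 6 - 2*l)
T = -1 (T = -1 + (6 - 2*3) = -1 + (6 - 6) = -1 + 0 = -1)
I(F, k) = 7 (I(F, k) = 6 - 1/(-1) = 6 - 1*(-1) = 6 + 1 = 7)
U(x, G) = G + x*G**2 (U(x, G) = x*G**2 + G = G + x*G**2)
U(I(-1, 0), 0)**2 = (0*(1 + 0*7))**2 = (0*(1 + 0))**2 = (0*1)**2 = 0**2 = 0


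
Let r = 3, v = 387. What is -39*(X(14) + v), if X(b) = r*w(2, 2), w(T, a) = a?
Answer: -15327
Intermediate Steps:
X(b) = 6 (X(b) = 3*2 = 6)
-39*(X(14) + v) = -39*(6 + 387) = -39*393 = -15327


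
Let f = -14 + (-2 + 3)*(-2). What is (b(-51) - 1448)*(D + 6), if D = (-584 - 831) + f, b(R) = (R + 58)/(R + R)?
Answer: 70158925/34 ≈ 2.0635e+6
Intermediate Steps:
b(R) = (58 + R)/(2*R) (b(R) = (58 + R)/((2*R)) = (58 + R)*(1/(2*R)) = (58 + R)/(2*R))
f = -16 (f = -14 + 1*(-2) = -14 - 2 = -16)
D = -1431 (D = (-584 - 831) - 16 = -1415 - 16 = -1431)
(b(-51) - 1448)*(D + 6) = ((½)*(58 - 51)/(-51) - 1448)*(-1431 + 6) = ((½)*(-1/51)*7 - 1448)*(-1425) = (-7/102 - 1448)*(-1425) = -147703/102*(-1425) = 70158925/34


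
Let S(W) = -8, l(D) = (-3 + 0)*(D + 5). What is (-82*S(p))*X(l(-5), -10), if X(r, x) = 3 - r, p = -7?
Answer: 1968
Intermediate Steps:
l(D) = -15 - 3*D (l(D) = -3*(5 + D) = -15 - 3*D)
(-82*S(p))*X(l(-5), -10) = (-82*(-8))*(3 - (-15 - 3*(-5))) = 656*(3 - (-15 + 15)) = 656*(3 - 1*0) = 656*(3 + 0) = 656*3 = 1968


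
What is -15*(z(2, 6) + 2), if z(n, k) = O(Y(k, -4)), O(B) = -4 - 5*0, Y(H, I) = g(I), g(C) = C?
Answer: 30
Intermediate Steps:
Y(H, I) = I
O(B) = -4 (O(B) = -4 + 0 = -4)
z(n, k) = -4
-15*(z(2, 6) + 2) = -15*(-4 + 2) = -15*(-2) = 30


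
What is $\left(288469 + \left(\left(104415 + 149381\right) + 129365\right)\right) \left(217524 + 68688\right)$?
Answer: $192228565560$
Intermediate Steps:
$\left(288469 + \left(\left(104415 + 149381\right) + 129365\right)\right) \left(217524 + 68688\right) = \left(288469 + \left(253796 + 129365\right)\right) 286212 = \left(288469 + 383161\right) 286212 = 671630 \cdot 286212 = 192228565560$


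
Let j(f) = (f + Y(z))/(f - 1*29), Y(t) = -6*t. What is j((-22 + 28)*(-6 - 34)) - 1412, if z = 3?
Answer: -379570/269 ≈ -1411.0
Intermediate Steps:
j(f) = (-18 + f)/(-29 + f) (j(f) = (f - 6*3)/(f - 1*29) = (f - 18)/(f - 29) = (-18 + f)/(-29 + f))
j((-22 + 28)*(-6 - 34)) - 1412 = (-18 + (-22 + 28)*(-6 - 34))/(-29 + (-22 + 28)*(-6 - 34)) - 1412 = (-18 + 6*(-40))/(-29 + 6*(-40)) - 1412 = (-18 - 240)/(-29 - 240) - 1412 = -258/(-269) - 1412 = -1/269*(-258) - 1412 = 258/269 - 1412 = -379570/269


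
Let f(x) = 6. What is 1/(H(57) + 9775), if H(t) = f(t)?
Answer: 1/9781 ≈ 0.00010224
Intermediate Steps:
H(t) = 6
1/(H(57) + 9775) = 1/(6 + 9775) = 1/9781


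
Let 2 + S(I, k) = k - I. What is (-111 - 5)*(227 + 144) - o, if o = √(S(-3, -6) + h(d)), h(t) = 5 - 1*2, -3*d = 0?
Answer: -43036 - I*√2 ≈ -43036.0 - 1.4142*I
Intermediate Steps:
S(I, k) = -2 + k - I (S(I, k) = -2 + (k - I) = -2 + k - I)
d = 0 (d = -⅓*0 = 0)
h(t) = 3 (h(t) = 5 - 2 = 3)
o = I*√2 (o = √((-2 - 6 - 1*(-3)) + 3) = √((-2 - 6 + 3) + 3) = √(-5 + 3) = √(-2) = I*√2 ≈ 1.4142*I)
(-111 - 5)*(227 + 144) - o = (-111 - 5)*(227 + 144) - I*√2 = -116*371 - I*√2 = -43036 - I*√2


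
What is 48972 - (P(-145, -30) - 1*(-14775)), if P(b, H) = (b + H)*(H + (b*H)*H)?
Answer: -22808553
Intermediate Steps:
P(b, H) = (H + b)*(H + b*H²) (P(b, H) = (H + b)*(H + (H*b)*H) = (H + b)*(H + b*H²))
48972 - (P(-145, -30) - 1*(-14775)) = 48972 - (-30*(-30 - 145 - 30*(-145)² - 145*(-30)²) - 1*(-14775)) = 48972 - (-30*(-30 - 145 - 30*21025 - 145*900) + 14775) = 48972 - (-30*(-30 - 145 - 630750 - 130500) + 14775) = 48972 - (-30*(-761425) + 14775) = 48972 - (22842750 + 14775) = 48972 - 1*22857525 = 48972 - 22857525 = -22808553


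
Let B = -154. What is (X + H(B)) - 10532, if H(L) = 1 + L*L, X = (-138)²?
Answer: 32229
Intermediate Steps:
X = 19044
H(L) = 1 + L²
(X + H(B)) - 10532 = (19044 + (1 + (-154)²)) - 10532 = (19044 + (1 + 23716)) - 10532 = (19044 + 23717) - 10532 = 42761 - 10532 = 32229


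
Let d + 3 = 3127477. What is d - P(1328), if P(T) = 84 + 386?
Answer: 3127004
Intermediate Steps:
d = 3127474 (d = -3 + 3127477 = 3127474)
P(T) = 470
d - P(1328) = 3127474 - 1*470 = 3127474 - 470 = 3127004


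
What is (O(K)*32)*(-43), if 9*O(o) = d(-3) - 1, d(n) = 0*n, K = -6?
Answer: 1376/9 ≈ 152.89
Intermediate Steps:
d(n) = 0
O(o) = -1/9 (O(o) = (0 - 1)/9 = (1/9)*(-1) = -1/9)
(O(K)*32)*(-43) = -1/9*32*(-43) = -32/9*(-43) = 1376/9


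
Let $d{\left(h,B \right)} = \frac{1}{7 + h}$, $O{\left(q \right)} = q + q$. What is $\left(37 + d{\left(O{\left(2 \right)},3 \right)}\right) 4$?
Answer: $\frac{1632}{11} \approx 148.36$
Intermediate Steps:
$O{\left(q \right)} = 2 q$
$\left(37 + d{\left(O{\left(2 \right)},3 \right)}\right) 4 = \left(37 + \frac{1}{7 + 2 \cdot 2}\right) 4 = \left(37 + \frac{1}{7 + 4}\right) 4 = \left(37 + \frac{1}{11}\right) 4 = \frac{408}{11} \cdot 4 = \frac{1632}{11}$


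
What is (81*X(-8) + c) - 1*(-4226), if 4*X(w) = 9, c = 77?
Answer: 17941/4 ≈ 4485.3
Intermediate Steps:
X(w) = 9/4 (X(w) = (¼)*9 = 9/4)
(81*X(-8) + c) - 1*(-4226) = (81*(9/4) + 77) - 1*(-4226) = (729/4 + 77) + 4226 = 1037/4 + 4226 = 17941/4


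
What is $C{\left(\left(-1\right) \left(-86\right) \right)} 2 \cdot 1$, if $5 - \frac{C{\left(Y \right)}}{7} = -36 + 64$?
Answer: $-322$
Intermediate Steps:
$C{\left(Y \right)} = -161$ ($C{\left(Y \right)} = 35 - 7 \left(-36 + 64\right) = 35 - 196 = -161$)
$C{\left(\left(-1\right) \left(-86\right) \right)} 2 \cdot 1 = - 161 \cdot 2 \cdot 1 = \left(-161\right) 2 = -322$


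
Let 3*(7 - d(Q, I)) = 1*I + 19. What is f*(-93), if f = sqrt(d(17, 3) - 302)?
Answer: -31*I*sqrt(2721) ≈ -1617.1*I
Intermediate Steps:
d(Q, I) = 2/3 - I/3 (d(Q, I) = 7 - (1*I + 19)/3 = 7 - (I + 19)/3 = 7 - (19 + I)/3 = 7 + (-19/3 - I/3) = 2/3 - I/3)
f = I*sqrt(2721)/3 (f = sqrt((2/3 - 1/3*3) - 302) = sqrt((2/3 - 1) - 302) = sqrt(-1/3 - 302) = sqrt(-907/3) = I*sqrt(2721)/3 ≈ 17.388*I)
f*(-93) = (I*sqrt(2721)/3)*(-93) = -31*I*sqrt(2721)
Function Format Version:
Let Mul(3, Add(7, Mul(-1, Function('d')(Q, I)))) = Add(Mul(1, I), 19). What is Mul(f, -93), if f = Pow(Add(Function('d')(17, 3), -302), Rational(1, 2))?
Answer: Mul(-31, I, Pow(2721, Rational(1, 2))) ≈ Mul(-1617.1, I)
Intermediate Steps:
Function('d')(Q, I) = Add(Rational(2, 3), Mul(Rational(-1, 3), I)) (Function('d')(Q, I) = Add(7, Mul(Rational(-1, 3), Add(Mul(1, I), 19))) = Add(7, Mul(Rational(-1, 3), Add(I, 19))) = Add(7, Mul(Rational(-1, 3), Add(19, I))) = Add(7, Add(Rational(-19, 3), Mul(Rational(-1, 3), I))) = Add(Rational(2, 3), Mul(Rational(-1, 3), I)))
f = Mul(Rational(1, 3), I, Pow(2721, Rational(1, 2))) (f = Pow(Add(Add(Rational(2, 3), Mul(Rational(-1, 3), 3)), -302), Rational(1, 2)) = Pow(Add(Add(Rational(2, 3), -1), -302), Rational(1, 2)) = Pow(Add(Rational(-1, 3), -302), Rational(1, 2)) = Pow(Rational(-907, 3), Rational(1, 2)) = Mul(Rational(1, 3), I, Pow(2721, Rational(1, 2))) ≈ Mul(17.388, I))
Mul(f, -93) = Mul(Mul(Rational(1, 3), I, Pow(2721, Rational(1, 2))), -93) = Mul(-31, I, Pow(2721, Rational(1, 2)))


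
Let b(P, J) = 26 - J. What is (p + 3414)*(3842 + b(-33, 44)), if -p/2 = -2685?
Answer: 33590016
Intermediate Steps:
p = 5370 (p = -2*(-2685) = 5370)
(p + 3414)*(3842 + b(-33, 44)) = (5370 + 3414)*(3842 + (26 - 1*44)) = 8784*(3842 + (26 - 44)) = 8784*(3842 - 18) = 8784*3824 = 33590016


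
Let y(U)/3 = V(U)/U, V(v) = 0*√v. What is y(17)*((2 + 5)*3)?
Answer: 0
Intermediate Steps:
V(v) = 0
y(U) = 0 (y(U) = 3*(0/U) = 3*0 = 0)
y(17)*((2 + 5)*3) = 0*((2 + 5)*3) = 0*(7*3) = 0*21 = 0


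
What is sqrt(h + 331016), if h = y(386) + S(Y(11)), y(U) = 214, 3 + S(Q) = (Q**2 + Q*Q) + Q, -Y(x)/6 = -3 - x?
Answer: sqrt(345423) ≈ 587.73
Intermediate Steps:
Y(x) = 18 + 6*x (Y(x) = -6*(-3 - x) = 18 + 6*x)
S(Q) = -3 + Q + 2*Q**2 (S(Q) = -3 + ((Q**2 + Q*Q) + Q) = -3 + ((Q**2 + Q**2) + Q) = -3 + (2*Q**2 + Q) = -3 + (Q + 2*Q**2) = -3 + Q + 2*Q**2)
h = 14407 (h = 214 + (-3 + (18 + 6*11) + 2*(18 + 6*11)**2) = 214 + (-3 + (18 + 66) + 2*(18 + 66)**2) = 214 + (-3 + 84 + 2*84**2) = 214 + (-3 + 84 + 2*7056) = 214 + (-3 + 84 + 14112) = 214 + 14193 = 14407)
sqrt(h + 331016) = sqrt(14407 + 331016) = sqrt(345423)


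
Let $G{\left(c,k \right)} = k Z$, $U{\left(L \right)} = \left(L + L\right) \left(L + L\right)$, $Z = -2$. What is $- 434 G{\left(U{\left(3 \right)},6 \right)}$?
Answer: $5208$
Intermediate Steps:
$U{\left(L \right)} = 4 L^{2}$ ($U{\left(L \right)} = 2 L 2 L = 4 L^{2}$)
$G{\left(c,k \right)} = - 2 k$ ($G{\left(c,k \right)} = k \left(-2\right) = - 2 k$)
$- 434 G{\left(U{\left(3 \right)},6 \right)} = - 434 \left(\left(-2\right) 6\right) = \left(-434\right) \left(-12\right) = 5208$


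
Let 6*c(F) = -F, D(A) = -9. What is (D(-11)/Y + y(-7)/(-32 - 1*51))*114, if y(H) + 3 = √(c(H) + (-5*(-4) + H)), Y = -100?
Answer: 59679/4150 - 19*√510/83 ≈ 9.2108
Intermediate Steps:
c(F) = -F/6 (c(F) = (-F)/6 = -F/6)
y(H) = -3 + √(20 + 5*H/6) (y(H) = -3 + √(-H/6 + (-5*(-4) + H)) = -3 + √(-H/6 + (20 + H)) = -3 + √(20 + 5*H/6))
(D(-11)/Y + y(-7)/(-32 - 1*51))*114 = (-9/(-100) + (-3 + √(720 + 30*(-7))/6)/(-32 - 1*51))*114 = (-9*(-1/100) + (-3 + √(720 - 210)/6)/(-32 - 51))*114 = (9/100 + (-3 + √510/6)/(-83))*114 = (9/100 + (-3 + √510/6)*(-1/83))*114 = (9/100 + (3/83 - √510/498))*114 = (1047/8300 - √510/498)*114 = 59679/4150 - 19*√510/83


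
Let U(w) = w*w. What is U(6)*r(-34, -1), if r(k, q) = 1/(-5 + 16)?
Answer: 36/11 ≈ 3.2727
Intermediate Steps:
r(k, q) = 1/11
U(w) = w²
U(6)*r(-34, -1) = 6²*(1/11) = 36*(1/11) = 36/11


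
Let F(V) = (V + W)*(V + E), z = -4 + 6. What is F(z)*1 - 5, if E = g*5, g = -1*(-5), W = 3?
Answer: 130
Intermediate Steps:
g = 5
E = 25 (E = 5*5 = 25)
z = 2
F(V) = (3 + V)*(25 + V) (F(V) = (V + 3)*(V + 25) = (3 + V)*(25 + V))
F(z)*1 - 5 = (75 + 2**2 + 28*2)*1 - 5 = (75 + 4 + 56)*1 - 5 = 135*1 - 5 = 135 - 5 = 130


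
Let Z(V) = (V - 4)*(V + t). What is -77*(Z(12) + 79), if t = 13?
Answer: -21483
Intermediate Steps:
Z(V) = (-4 + V)*(13 + V) (Z(V) = (V - 4)*(V + 13) = (-4 + V)*(13 + V))
-77*(Z(12) + 79) = -77*((-52 + 12**2 + 9*12) + 79) = -77*((-52 + 144 + 108) + 79) = -77*(200 + 79) = -77*279 = -21483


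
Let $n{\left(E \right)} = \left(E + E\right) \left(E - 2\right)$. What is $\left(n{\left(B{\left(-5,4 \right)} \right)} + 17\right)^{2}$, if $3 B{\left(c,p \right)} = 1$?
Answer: $\frac{20449}{81} \approx 252.46$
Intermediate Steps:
$B{\left(c,p \right)} = \frac{1}{3}$ ($B{\left(c,p \right)} = \frac{1}{3} \cdot 1 = \frac{1}{3}$)
$n{\left(E \right)} = 2 E \left(-2 + E\right)$
$\left(n{\left(B{\left(-5,4 \right)} \right)} + 17\right)^{2} = \left(2 \cdot \frac{1}{3} \left(-2 + \frac{1}{3}\right) + 17\right)^{2} = \left(2 \cdot \frac{1}{3} \left(- \frac{5}{3}\right) + 17\right)^{2} = \left(- \frac{10}{9} + 17\right)^{2} = \left(\frac{143}{9}\right)^{2} = \frac{20449}{81}$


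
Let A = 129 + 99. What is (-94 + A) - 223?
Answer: -89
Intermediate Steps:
A = 228
(-94 + A) - 223 = (-94 + 228) - 223 = 134 - 223 = -89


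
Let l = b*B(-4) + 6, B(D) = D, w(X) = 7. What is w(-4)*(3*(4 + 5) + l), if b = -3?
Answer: 315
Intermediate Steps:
l = 18 (l = -3*(-4) + 6 = 12 + 6 = 18)
w(-4)*(3*(4 + 5) + l) = 7*(3*(4 + 5) + 18) = 7*(3*9 + 18) = 7*(27 + 18) = 7*45 = 315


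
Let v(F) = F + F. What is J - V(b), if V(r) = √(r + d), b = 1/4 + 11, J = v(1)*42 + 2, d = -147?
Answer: 86 - I*√543/2 ≈ 86.0 - 11.651*I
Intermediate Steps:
v(F) = 2*F
J = 86 (J = (2*1)*42 + 2 = 2*42 + 2 = 84 + 2 = 86)
b = 45/4 (b = 1*(¼) + 11 = ¼ + 11 = 45/4 ≈ 11.250)
V(r) = √(-147 + r) (V(r) = √(r - 147) = √(-147 + r))
J - V(b) = 86 - √(-147 + 45/4) = 86 - √(-543/4) = 86 - I*√543/2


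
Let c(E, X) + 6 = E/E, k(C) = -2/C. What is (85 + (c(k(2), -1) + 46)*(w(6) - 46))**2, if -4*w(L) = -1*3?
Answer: 50140561/16 ≈ 3.1338e+6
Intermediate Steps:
w(L) = 3/4 (w(L) = -(-1)*3/4 = -1/4*(-3) = 3/4)
c(E, X) = -5 (c(E, X) = -6 + E/E = -6 + 1 = -5)
(85 + (c(k(2), -1) + 46)*(w(6) - 46))**2 = (85 + (-5 + 46)*(3/4 - 46))**2 = (85 + 41*(-181/4))**2 = (85 - 7421/4)**2 = (-7081/4)**2 = 50140561/16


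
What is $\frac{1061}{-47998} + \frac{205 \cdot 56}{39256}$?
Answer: $\frac{9095829}{33646598} \approx 0.27033$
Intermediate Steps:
$\frac{1061}{-47998} + \frac{205 \cdot 56}{39256} = 1061 \left(- \frac{1}{47998}\right) + 11480 \cdot \frac{1}{39256} = - \frac{1061}{47998} + \frac{205}{701} = \frac{9095829}{33646598}$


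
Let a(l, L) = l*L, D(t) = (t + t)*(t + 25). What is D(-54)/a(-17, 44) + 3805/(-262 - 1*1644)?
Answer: -2203933/356422 ≈ -6.1835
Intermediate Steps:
D(t) = 2*t*(25 + t) (D(t) = (2*t)*(25 + t) = 2*t*(25 + t))
a(l, L) = L*l
D(-54)/a(-17, 44) + 3805/(-262 - 1*1644) = (2*(-54)*(25 - 54))/((44*(-17))) + 3805/(-262 - 1*1644) = (2*(-54)*(-29))/(-748) + 3805/(-262 - 1644) = 3132*(-1/748) + 3805/(-1906) = -783/187 + 3805*(-1/1906) = -783/187 - 3805/1906 = -2203933/356422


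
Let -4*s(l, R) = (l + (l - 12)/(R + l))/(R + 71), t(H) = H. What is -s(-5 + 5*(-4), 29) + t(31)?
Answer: 49463/1600 ≈ 30.914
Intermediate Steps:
s(l, R) = -(l + (-12 + l)/(R + l))/(4*(71 + R)) (s(l, R) = -(l + (l - 12)/(R + l))/(4*(R + 71)) = -(l + (-12 + l)/(R + l))/(4*(71 + R)))
-s(-5 + 5*(-4), 29) + t(31) = -(12 - (-5 + 5*(-4)) - (-5 + 5*(-4))² - 1*29*(-5 + 5*(-4)))/(4*(29² + 71*29 + 71*(-5 + 5*(-4)) + 29*(-5 + 5*(-4)))) + 31 = -(12 - (-5 - 20) - (-5 - 20)² - 1*29*(-5 - 20))/(4*(841 + 2059 + 71*(-5 - 20) + 29*(-5 - 20))) + 31 = -(12 - 1*(-25) - 1*(-25)² - 1*29*(-25))/(4*(841 + 2059 + 71*(-25) + 29*(-25))) + 31 = -(12 + 25 - 1*625 + 725)/(4*(841 + 2059 - 1775 - 725)) + 31 = -(12 + 25 - 625 + 725)/(4*400) + 31 = -137/(4*400) + 31 = -1*137/1600 + 31 = -137/1600 + 31 = 49463/1600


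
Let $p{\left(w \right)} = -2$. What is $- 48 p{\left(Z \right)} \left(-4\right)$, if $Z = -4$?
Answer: $-384$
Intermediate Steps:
$- 48 p{\left(Z \right)} \left(-4\right) = \left(-48\right) \left(-2\right) \left(-4\right) = 96 \left(-4\right) = -384$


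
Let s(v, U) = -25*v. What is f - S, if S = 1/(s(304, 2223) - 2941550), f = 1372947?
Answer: 4049026645051/2949150 ≈ 1.3729e+6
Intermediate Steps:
S = -1/2949150 (S = 1/(-25*304 - 2941550) = 1/(-7600 - 2941550) = 1/(-2949150) = -1/2949150 ≈ -3.3908e-7)
f - S = 1372947 - 1*(-1/2949150) = 1372947 + 1/2949150 = 4049026645051/2949150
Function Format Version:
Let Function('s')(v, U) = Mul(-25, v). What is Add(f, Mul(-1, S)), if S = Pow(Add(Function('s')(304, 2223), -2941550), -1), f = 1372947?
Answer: Rational(4049026645051, 2949150) ≈ 1.3729e+6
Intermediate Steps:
S = Rational(-1, 2949150) (S = Pow(Add(Mul(-25, 304), -2941550), -1) = Pow(Add(-7600, -2941550), -1) = Pow(-2949150, -1) = Rational(-1, 2949150) ≈ -3.3908e-7)
Add(f, Mul(-1, S)) = Add(1372947, Mul(-1, Rational(-1, 2949150))) = Add(1372947, Rational(1, 2949150)) = Rational(4049026645051, 2949150)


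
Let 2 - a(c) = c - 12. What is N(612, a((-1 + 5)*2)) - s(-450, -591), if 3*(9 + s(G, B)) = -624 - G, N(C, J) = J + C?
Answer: 685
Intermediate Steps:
a(c) = 14 - c (a(c) = 2 - (c - 12) = 2 - (-12 + c) = 2 + (12 - c) = 14 - c)
N(C, J) = C + J
s(G, B) = -217 - G/3 (s(G, B) = -9 + (-624 - G)/3 = -9 + (-208 - G/3) = -217 - G/3)
N(612, a((-1 + 5)*2)) - s(-450, -591) = (612 + (14 - (-1 + 5)*2)) - (-217 - ⅓*(-450)) = (612 + (14 - 4*2)) - (-217 + 150) = (612 + (14 - 1*8)) - 1*(-67) = (612 + (14 - 8)) + 67 = (612 + 6) + 67 = 618 + 67 = 685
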